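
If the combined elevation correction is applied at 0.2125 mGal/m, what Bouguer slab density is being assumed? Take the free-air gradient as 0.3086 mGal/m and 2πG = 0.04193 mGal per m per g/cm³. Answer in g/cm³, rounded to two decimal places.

0.2125 = 0.3086 − 0.04193 × ρ
ρ = (0.3086 − 0.2125) / 0.04193 = 2.29 g/cm³

2.29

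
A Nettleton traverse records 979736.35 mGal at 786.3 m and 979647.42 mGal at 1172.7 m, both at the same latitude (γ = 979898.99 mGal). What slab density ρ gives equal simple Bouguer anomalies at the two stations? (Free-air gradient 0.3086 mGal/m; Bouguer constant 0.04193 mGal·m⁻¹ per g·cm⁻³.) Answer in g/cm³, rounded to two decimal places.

1.87

Δg_obs = 979647.42 − 979736.35 = -88.93 mGal over Δh = 1172.7 − 786.3 = 386.4 m
Equal Bouguer anomalies ⇒ Δg_obs + (0.3086 − 0.04193ρ)·Δh = 0
0.3086 − 0.04193ρ = −Δg_obs/Δh = 0.23015
ρ = (0.3086 − 0.23015) / 0.04193 = 1.87 g/cm³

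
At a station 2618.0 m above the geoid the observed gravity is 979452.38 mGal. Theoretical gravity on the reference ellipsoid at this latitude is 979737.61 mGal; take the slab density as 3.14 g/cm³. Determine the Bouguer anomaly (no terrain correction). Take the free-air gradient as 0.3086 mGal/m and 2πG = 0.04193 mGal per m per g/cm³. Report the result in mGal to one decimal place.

178.0

Free-air correction = 0.3086 × 2618.0 = 807.91 mGal
Free-air anomaly = 979452.38 − 979737.61 + (807.91) = 522.68 mGal
Bouguer slab correction = 0.04193 × 3.14 × 2618.0 = 344.69 mGal
Simple Bouguer anomaly = 522.68 − (344.69) = 177.99 mGal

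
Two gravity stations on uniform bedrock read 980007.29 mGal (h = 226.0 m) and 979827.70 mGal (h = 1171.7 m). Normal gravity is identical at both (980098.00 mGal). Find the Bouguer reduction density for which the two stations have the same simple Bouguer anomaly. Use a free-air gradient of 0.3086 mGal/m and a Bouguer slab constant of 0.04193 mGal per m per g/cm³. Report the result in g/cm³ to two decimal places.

2.83

Δg_obs = 979827.70 − 980007.29 = -179.59 mGal over Δh = 1171.7 − 226.0 = 945.7 m
Equal Bouguer anomalies ⇒ Δg_obs + (0.3086 − 0.04193ρ)·Δh = 0
0.3086 − 0.04193ρ = −Δg_obs/Δh = 0.18990
ρ = (0.3086 − 0.18990) / 0.04193 = 2.83 g/cm³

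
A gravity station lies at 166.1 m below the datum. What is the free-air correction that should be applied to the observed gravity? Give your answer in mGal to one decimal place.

Free-air correction = 0.3086 × -166.1 = -51.3 mGal

-51.3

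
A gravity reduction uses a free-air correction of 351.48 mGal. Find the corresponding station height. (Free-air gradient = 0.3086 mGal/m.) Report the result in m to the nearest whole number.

1139

h = 351.48 / 0.3086 = 1138.95 m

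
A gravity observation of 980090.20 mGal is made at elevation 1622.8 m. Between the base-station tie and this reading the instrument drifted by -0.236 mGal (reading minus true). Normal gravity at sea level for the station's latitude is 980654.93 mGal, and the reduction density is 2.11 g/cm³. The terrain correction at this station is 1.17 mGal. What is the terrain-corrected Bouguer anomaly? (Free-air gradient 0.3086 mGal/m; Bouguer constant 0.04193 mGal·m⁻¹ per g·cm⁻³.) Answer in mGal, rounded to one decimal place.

-206.1

Drift-corrected reading = 980090.20 − (-0.236) = 980090.436 mGal
Free-air correction = 0.3086 × 1622.8 = 500.80 mGal
Free-air anomaly = 980090.436 − 980654.93 + (500.80) = -63.694 mGal
Bouguer slab correction = 0.04193 × 2.11 × 1622.8 = 143.57 mGal
Simple Bouguer anomaly = -63.694 − (143.57) = -207.264 mGal
Complete Bouguer anomaly = -207.264 + 1.17 = -206.094 mGal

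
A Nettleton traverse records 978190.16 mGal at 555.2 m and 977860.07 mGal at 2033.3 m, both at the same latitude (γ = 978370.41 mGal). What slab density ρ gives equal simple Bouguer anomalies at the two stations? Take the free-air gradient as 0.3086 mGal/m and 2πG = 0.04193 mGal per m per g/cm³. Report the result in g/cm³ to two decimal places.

Δg_obs = 977860.07 − 978190.16 = -330.09 mGal over Δh = 2033.3 − 555.2 = 1478.1 m
Equal Bouguer anomalies ⇒ Δg_obs + (0.3086 − 0.04193ρ)·Δh = 0
0.3086 − 0.04193ρ = −Δg_obs/Δh = 0.22332
ρ = (0.3086 − 0.22332) / 0.04193 = 2.03 g/cm³

2.03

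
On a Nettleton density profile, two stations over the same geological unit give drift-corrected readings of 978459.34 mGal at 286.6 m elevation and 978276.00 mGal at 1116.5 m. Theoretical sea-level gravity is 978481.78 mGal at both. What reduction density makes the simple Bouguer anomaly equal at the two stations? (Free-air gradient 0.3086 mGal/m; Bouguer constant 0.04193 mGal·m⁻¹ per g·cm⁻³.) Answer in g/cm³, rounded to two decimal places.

2.09

Δg_obs = 978276.00 − 978459.34 = -183.34 mGal over Δh = 1116.5 − 286.6 = 829.9 m
Equal Bouguer anomalies ⇒ Δg_obs + (0.3086 − 0.04193ρ)·Δh = 0
0.3086 − 0.04193ρ = −Δg_obs/Δh = 0.22092
ρ = (0.3086 − 0.22092) / 0.04193 = 2.09 g/cm³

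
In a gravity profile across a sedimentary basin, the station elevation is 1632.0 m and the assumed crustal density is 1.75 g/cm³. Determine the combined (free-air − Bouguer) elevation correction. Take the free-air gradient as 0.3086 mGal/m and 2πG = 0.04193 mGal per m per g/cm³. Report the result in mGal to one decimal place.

383.9

Combined gradient = 0.3086 − 0.04193 × 1.75 = 0.2352225 mGal/m
Combined elevation correction = 0.2352225 × 1632.0 = 383.9 mGal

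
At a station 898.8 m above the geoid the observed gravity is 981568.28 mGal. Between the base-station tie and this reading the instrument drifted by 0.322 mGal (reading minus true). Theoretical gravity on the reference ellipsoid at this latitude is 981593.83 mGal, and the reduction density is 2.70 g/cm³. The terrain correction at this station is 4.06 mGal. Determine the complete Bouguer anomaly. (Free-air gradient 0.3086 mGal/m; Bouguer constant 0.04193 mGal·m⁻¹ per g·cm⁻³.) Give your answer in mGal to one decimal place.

Drift-corrected reading = 981568.28 − (0.322) = 981567.958 mGal
Free-air correction = 0.3086 × 898.8 = 277.37 mGal
Free-air anomaly = 981567.958 − 981593.83 + (277.37) = 251.498 mGal
Bouguer slab correction = 0.04193 × 2.70 × 898.8 = 101.75 mGal
Simple Bouguer anomaly = 251.498 − (101.75) = 149.748 mGal
Complete Bouguer anomaly = 149.748 + 4.06 = 153.808 mGal

153.8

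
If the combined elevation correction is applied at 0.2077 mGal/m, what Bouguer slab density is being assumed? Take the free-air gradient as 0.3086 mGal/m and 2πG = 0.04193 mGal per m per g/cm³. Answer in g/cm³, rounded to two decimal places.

0.2077 = 0.3086 − 0.04193 × ρ
ρ = (0.3086 − 0.2077) / 0.04193 = 2.41 g/cm³

2.41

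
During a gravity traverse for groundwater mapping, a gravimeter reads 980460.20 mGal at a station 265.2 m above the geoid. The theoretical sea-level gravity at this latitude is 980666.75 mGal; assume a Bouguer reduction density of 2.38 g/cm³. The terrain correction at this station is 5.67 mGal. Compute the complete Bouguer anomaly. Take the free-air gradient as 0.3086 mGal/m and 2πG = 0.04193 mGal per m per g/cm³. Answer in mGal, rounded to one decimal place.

Free-air correction = 0.3086 × 265.2 = 81.84 mGal
Free-air anomaly = 980460.20 − 980666.75 + (81.84) = -124.71 mGal
Bouguer slab correction = 0.04193 × 2.38 × 265.2 = 26.47 mGal
Simple Bouguer anomaly = -124.71 − (26.47) = -151.18 mGal
Complete Bouguer anomaly = -151.18 + 5.67 = -145.51 mGal

-145.5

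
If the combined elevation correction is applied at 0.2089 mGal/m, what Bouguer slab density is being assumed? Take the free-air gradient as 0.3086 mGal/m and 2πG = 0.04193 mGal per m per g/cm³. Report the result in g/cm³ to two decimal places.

2.38

0.2089 = 0.3086 − 0.04193 × ρ
ρ = (0.3086 − 0.2089) / 0.04193 = 2.38 g/cm³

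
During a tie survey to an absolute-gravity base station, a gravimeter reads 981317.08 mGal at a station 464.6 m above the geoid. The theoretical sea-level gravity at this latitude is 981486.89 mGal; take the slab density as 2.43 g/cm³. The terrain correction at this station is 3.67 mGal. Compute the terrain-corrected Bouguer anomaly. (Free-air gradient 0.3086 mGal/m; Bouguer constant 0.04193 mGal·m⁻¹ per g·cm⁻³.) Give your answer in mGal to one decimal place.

-70.1

Free-air correction = 0.3086 × 464.6 = 143.38 mGal
Free-air anomaly = 981317.08 − 981486.89 + (143.38) = -26.43 mGal
Bouguer slab correction = 0.04193 × 2.43 × 464.6 = 47.34 mGal
Simple Bouguer anomaly = -26.43 − (47.34) = -73.77 mGal
Complete Bouguer anomaly = -73.77 + 3.67 = -70.10 mGal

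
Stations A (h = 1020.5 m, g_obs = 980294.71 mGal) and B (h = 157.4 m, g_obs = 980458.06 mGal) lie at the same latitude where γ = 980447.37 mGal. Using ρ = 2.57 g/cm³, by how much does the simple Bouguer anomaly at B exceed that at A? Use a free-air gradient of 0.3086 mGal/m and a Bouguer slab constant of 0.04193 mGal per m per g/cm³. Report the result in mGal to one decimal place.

Δg_SB(A) = 980294.71 − 980447.37 + 0.3086×1020.5 − 0.04193×2.57×1020.5 = 52.30 mGal
Δg_SB(B) = 980458.06 − 980447.37 + 0.3086×157.4 − 0.04193×2.57×157.4 = 42.30 mGal
Difference = 42.30 − (52.30) = -10.00 mGal

-10.0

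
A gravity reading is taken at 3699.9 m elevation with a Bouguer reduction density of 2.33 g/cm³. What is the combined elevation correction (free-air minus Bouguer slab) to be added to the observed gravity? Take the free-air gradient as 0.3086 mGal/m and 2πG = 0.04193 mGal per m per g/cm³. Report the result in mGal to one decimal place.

Combined gradient = 0.3086 − 0.04193 × 2.33 = 0.2109031 mGal/m
Combined elevation correction = 0.2109031 × 3699.9 = 780.3 mGal

780.3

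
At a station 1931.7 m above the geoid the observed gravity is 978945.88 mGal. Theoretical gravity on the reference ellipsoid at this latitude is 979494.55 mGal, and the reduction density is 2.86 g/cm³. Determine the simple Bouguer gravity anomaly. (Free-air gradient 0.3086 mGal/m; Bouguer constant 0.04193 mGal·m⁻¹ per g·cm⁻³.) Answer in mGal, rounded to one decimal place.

Free-air correction = 0.3086 × 1931.7 = 596.12 mGal
Free-air anomaly = 978945.88 − 979494.55 + (596.12) = 47.45 mGal
Bouguer slab correction = 0.04193 × 2.86 × 1931.7 = 231.65 mGal
Simple Bouguer anomaly = 47.45 − (231.65) = -184.20 mGal

-184.2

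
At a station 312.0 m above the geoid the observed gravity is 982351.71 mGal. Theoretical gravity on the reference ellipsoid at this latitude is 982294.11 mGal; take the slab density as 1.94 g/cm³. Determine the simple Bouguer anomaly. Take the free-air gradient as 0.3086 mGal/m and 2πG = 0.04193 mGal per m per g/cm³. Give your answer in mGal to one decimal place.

Free-air correction = 0.3086 × 312.0 = 96.28 mGal
Free-air anomaly = 982351.71 − 982294.11 + (96.28) = 153.88 mGal
Bouguer slab correction = 0.04193 × 1.94 × 312.0 = 25.38 mGal
Simple Bouguer anomaly = 153.88 − (25.38) = 128.50 mGal

128.5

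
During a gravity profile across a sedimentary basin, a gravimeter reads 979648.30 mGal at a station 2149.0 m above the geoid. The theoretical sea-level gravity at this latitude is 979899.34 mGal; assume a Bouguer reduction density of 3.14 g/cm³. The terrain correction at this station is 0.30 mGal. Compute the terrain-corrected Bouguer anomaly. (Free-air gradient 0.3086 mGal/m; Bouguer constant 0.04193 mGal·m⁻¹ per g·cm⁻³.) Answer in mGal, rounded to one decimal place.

Free-air correction = 0.3086 × 2149.0 = 663.18 mGal
Free-air anomaly = 979648.30 − 979899.34 + (663.18) = 412.14 mGal
Bouguer slab correction = 0.04193 × 3.14 × 2149.0 = 282.94 mGal
Simple Bouguer anomaly = 412.14 − (282.94) = 129.20 mGal
Complete Bouguer anomaly = 129.20 + 0.30 = 129.50 mGal

129.5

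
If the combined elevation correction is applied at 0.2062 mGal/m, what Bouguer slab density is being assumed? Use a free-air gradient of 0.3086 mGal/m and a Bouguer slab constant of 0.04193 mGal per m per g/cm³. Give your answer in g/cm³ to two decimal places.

0.2062 = 0.3086 − 0.04193 × ρ
ρ = (0.3086 − 0.2062) / 0.04193 = 2.44 g/cm³

2.44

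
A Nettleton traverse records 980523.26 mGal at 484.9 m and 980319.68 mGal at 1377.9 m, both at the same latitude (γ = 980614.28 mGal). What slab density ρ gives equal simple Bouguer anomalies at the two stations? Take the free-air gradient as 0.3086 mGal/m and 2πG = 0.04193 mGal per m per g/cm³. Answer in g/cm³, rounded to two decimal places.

Δg_obs = 980319.68 − 980523.26 = -203.58 mGal over Δh = 1377.9 − 484.9 = 893.0 m
Equal Bouguer anomalies ⇒ Δg_obs + (0.3086 − 0.04193ρ)·Δh = 0
0.3086 − 0.04193ρ = −Δg_obs/Δh = 0.22797
ρ = (0.3086 − 0.22797) / 0.04193 = 1.92 g/cm³

1.92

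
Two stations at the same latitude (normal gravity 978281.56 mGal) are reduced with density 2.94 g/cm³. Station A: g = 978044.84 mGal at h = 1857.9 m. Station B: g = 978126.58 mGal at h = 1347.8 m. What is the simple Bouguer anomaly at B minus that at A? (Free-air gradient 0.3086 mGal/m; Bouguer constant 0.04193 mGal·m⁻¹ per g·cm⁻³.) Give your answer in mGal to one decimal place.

Δg_SB(A) = 978044.84 − 978281.56 + 0.3086×1857.9 − 0.04193×2.94×1857.9 = 107.60 mGal
Δg_SB(B) = 978126.58 − 978281.56 + 0.3086×1347.8 − 0.04193×2.94×1347.8 = 94.80 mGal
Difference = 94.80 − (107.60) = -12.80 mGal

-12.8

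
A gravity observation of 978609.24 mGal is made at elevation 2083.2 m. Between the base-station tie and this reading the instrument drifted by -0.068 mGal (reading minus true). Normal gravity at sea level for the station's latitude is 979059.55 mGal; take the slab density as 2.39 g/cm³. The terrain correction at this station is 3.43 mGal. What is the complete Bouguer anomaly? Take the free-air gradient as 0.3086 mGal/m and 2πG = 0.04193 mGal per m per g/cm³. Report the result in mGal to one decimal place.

-12.7

Drift-corrected reading = 978609.24 − (-0.068) = 978609.308 mGal
Free-air correction = 0.3086 × 2083.2 = 642.88 mGal
Free-air anomaly = 978609.308 − 979059.55 + (642.88) = 192.638 mGal
Bouguer slab correction = 0.04193 × 2.39 × 2083.2 = 208.76 mGal
Simple Bouguer anomaly = 192.638 − (208.76) = -16.122 mGal
Complete Bouguer anomaly = -16.122 + 3.43 = -12.692 mGal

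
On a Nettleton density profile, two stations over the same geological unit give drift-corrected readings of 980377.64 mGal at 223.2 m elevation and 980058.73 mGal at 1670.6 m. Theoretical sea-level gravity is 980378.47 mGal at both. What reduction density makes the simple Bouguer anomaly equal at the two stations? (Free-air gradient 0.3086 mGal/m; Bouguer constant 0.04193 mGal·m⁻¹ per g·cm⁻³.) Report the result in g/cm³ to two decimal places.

Δg_obs = 980058.73 − 980377.64 = -318.91 mGal over Δh = 1670.6 − 223.2 = 1447.4 m
Equal Bouguer anomalies ⇒ Δg_obs + (0.3086 − 0.04193ρ)·Δh = 0
0.3086 − 0.04193ρ = −Δg_obs/Δh = 0.22033
ρ = (0.3086 − 0.22033) / 0.04193 = 2.11 g/cm³

2.11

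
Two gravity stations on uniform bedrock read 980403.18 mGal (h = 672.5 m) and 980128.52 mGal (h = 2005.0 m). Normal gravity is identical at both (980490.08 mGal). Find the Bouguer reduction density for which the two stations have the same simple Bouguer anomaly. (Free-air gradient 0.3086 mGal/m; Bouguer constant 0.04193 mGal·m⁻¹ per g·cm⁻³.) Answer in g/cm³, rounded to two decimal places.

2.44

Δg_obs = 980128.52 − 980403.18 = -274.66 mGal over Δh = 2005.0 − 672.5 = 1332.5 m
Equal Bouguer anomalies ⇒ Δg_obs + (0.3086 − 0.04193ρ)·Δh = 0
0.3086 − 0.04193ρ = −Δg_obs/Δh = 0.20612
ρ = (0.3086 − 0.20612) / 0.04193 = 2.44 g/cm³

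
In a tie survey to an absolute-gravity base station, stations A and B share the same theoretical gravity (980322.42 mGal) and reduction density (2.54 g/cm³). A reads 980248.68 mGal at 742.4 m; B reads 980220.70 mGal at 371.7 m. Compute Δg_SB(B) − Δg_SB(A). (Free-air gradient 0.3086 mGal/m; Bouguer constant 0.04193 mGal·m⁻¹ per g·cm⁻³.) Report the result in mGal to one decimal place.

Δg_SB(A) = 980248.68 − 980322.42 + 0.3086×742.4 − 0.04193×2.54×742.4 = 76.30 mGal
Δg_SB(B) = 980220.70 − 980322.42 + 0.3086×371.7 − 0.04193×2.54×371.7 = -26.60 mGal
Difference = -26.60 − (76.30) = -102.90 mGal

-102.9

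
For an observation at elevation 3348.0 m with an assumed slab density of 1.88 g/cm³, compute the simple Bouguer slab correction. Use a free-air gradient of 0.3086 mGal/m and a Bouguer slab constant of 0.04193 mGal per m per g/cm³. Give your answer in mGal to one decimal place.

Bouguer slab correction = 0.04193 × 1.88 × 3348.0 = 263.9 mGal

263.9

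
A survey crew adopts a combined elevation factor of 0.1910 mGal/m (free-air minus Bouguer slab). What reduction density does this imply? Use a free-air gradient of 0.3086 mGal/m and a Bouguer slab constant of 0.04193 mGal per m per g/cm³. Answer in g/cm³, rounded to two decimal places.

2.80

0.1910 = 0.3086 − 0.04193 × ρ
ρ = (0.3086 − 0.1910) / 0.04193 = 2.80 g/cm³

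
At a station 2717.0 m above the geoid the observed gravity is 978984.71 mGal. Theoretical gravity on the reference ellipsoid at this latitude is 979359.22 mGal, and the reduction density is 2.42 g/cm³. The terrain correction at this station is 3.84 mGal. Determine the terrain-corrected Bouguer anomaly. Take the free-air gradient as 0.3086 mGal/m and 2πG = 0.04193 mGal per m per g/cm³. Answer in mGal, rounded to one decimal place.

Free-air correction = 0.3086 × 2717.0 = 838.47 mGal
Free-air anomaly = 978984.71 − 979359.22 + (838.47) = 463.96 mGal
Bouguer slab correction = 0.04193 × 2.42 × 2717.0 = 275.70 mGal
Simple Bouguer anomaly = 463.96 − (275.70) = 188.26 mGal
Complete Bouguer anomaly = 188.26 + 3.84 = 192.10 mGal

192.1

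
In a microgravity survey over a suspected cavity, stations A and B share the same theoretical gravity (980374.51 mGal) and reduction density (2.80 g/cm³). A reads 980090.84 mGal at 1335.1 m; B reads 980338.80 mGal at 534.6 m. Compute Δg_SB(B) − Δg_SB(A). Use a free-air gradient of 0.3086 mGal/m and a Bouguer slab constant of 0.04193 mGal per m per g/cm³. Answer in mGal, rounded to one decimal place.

94.9

Δg_SB(A) = 980090.84 − 980374.51 + 0.3086×1335.1 − 0.04193×2.80×1335.1 = -28.40 mGal
Δg_SB(B) = 980338.80 − 980374.51 + 0.3086×534.6 − 0.04193×2.80×534.6 = 66.50 mGal
Difference = 66.50 − (-28.40) = 94.90 mGal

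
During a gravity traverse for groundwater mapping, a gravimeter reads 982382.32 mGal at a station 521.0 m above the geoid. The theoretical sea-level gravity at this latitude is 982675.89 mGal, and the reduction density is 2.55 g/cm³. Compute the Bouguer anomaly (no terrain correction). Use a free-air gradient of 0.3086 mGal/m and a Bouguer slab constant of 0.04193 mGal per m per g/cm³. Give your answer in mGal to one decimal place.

Free-air correction = 0.3086 × 521.0 = 160.78 mGal
Free-air anomaly = 982382.32 − 982675.89 + (160.78) = -132.79 mGal
Bouguer slab correction = 0.04193 × 2.55 × 521.0 = 55.71 mGal
Simple Bouguer anomaly = -132.79 − (55.71) = -188.50 mGal

-188.5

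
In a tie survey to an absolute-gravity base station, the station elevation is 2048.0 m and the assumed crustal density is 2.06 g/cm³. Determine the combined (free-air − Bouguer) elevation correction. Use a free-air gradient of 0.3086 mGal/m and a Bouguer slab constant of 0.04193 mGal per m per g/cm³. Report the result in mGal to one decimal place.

Combined gradient = 0.3086 − 0.04193 × 2.06 = 0.2222242 mGal/m
Combined elevation correction = 0.2222242 × 2048.0 = 455.1 mGal

455.1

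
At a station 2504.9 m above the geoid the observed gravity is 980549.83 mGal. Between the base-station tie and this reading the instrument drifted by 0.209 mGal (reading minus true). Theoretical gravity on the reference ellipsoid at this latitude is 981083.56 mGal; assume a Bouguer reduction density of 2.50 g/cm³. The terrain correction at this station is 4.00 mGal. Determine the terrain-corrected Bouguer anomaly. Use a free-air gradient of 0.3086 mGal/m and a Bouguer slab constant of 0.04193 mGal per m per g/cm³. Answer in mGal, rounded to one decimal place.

Drift-corrected reading = 980549.83 − (0.209) = 980549.621 mGal
Free-air correction = 0.3086 × 2504.9 = 773.01 mGal
Free-air anomaly = 980549.621 − 981083.56 + (773.01) = 239.071 mGal
Bouguer slab correction = 0.04193 × 2.50 × 2504.9 = 262.58 mGal
Simple Bouguer anomaly = 239.071 − (262.58) = -23.509 mGal
Complete Bouguer anomaly = -23.509 + 4.00 = -19.509 mGal

-19.5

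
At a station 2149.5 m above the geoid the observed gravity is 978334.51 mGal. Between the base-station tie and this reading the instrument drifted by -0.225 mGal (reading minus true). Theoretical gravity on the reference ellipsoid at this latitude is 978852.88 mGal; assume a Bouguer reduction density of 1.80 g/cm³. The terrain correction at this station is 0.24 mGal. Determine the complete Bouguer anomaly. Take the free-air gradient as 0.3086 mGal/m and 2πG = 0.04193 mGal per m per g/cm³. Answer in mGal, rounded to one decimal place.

Drift-corrected reading = 978334.51 − (-0.225) = 978334.735 mGal
Free-air correction = 0.3086 × 2149.5 = 663.34 mGal
Free-air anomaly = 978334.735 − 978852.88 + (663.34) = 145.195 mGal
Bouguer slab correction = 0.04193 × 1.80 × 2149.5 = 162.23 mGal
Simple Bouguer anomaly = 145.195 − (162.23) = -17.035 mGal
Complete Bouguer anomaly = -17.035 + 0.24 = -16.795 mGal

-16.8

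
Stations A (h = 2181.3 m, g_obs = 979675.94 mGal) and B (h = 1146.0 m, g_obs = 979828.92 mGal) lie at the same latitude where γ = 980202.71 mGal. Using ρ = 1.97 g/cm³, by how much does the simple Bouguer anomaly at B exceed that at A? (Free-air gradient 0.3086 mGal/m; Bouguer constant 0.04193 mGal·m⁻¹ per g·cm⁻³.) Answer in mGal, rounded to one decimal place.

-81.0

Δg_SB(A) = 979675.94 − 980202.71 + 0.3086×2181.3 − 0.04193×1.97×2181.3 = -33.80 mGal
Δg_SB(B) = 979828.92 − 980202.71 + 0.3086×1146.0 − 0.04193×1.97×1146.0 = -114.80 mGal
Difference = -114.80 − (-33.80) = -81.00 mGal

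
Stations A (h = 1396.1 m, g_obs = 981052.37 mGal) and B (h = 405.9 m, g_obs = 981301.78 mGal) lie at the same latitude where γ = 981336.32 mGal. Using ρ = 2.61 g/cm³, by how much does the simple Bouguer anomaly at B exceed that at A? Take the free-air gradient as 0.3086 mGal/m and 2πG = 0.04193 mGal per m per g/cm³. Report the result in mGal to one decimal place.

Δg_SB(A) = 981052.37 − 981336.32 + 0.3086×1396.1 − 0.04193×2.61×1396.1 = -5.90 mGal
Δg_SB(B) = 981301.78 − 981336.32 + 0.3086×405.9 − 0.04193×2.61×405.9 = 46.30 mGal
Difference = 46.30 − (-5.90) = 52.20 mGal

52.2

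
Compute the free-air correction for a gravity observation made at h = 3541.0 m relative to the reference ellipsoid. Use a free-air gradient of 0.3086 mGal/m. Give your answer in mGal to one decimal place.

1092.8

Free-air correction = 0.3086 × 3541.0 = 1092.8 mGal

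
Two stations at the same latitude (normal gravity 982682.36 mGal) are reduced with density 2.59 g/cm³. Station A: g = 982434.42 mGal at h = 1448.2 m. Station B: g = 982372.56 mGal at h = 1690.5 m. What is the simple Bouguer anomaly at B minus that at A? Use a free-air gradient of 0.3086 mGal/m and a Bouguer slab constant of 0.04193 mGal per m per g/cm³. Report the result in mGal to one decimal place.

Δg_SB(A) = 982434.42 − 982682.36 + 0.3086×1448.2 − 0.04193×2.59×1448.2 = 41.70 mGal
Δg_SB(B) = 982372.56 − 982682.36 + 0.3086×1690.5 − 0.04193×2.59×1690.5 = 28.30 mGal
Difference = 28.30 − (41.70) = -13.40 mGal

-13.4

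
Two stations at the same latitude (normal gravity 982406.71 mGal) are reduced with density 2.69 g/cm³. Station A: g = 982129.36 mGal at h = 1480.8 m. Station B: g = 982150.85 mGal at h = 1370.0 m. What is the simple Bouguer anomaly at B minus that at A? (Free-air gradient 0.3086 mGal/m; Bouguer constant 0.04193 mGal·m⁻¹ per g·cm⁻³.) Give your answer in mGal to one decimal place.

Δg_SB(A) = 982129.36 − 982406.71 + 0.3086×1480.8 − 0.04193×2.69×1480.8 = 12.60 mGal
Δg_SB(B) = 982150.85 − 982406.71 + 0.3086×1370.0 − 0.04193×2.69×1370.0 = 12.40 mGal
Difference = 12.40 − (12.60) = -0.20 mGal

-0.2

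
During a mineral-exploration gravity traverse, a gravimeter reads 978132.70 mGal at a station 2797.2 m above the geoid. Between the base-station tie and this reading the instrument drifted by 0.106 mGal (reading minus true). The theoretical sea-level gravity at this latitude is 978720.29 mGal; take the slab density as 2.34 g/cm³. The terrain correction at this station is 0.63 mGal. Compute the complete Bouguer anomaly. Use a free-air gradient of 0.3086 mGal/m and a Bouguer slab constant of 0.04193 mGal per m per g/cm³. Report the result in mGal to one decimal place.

Drift-corrected reading = 978132.70 − (0.106) = 978132.594 mGal
Free-air correction = 0.3086 × 2797.2 = 863.22 mGal
Free-air anomaly = 978132.594 − 978720.29 + (863.22) = 275.524 mGal
Bouguer slab correction = 0.04193 × 2.34 × 2797.2 = 274.45 mGal
Simple Bouguer anomaly = 275.524 − (274.45) = 1.074 mGal
Complete Bouguer anomaly = 1.074 + 0.63 = 1.704 mGal

1.7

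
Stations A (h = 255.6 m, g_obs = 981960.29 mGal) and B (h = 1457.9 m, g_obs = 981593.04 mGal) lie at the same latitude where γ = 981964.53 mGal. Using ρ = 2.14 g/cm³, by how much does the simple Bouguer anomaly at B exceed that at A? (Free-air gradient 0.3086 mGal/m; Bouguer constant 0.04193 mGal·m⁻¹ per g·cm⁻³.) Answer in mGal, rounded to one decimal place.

-104.1

Δg_SB(A) = 981960.29 − 981964.53 + 0.3086×255.6 − 0.04193×2.14×255.6 = 51.70 mGal
Δg_SB(B) = 981593.04 − 981964.53 + 0.3086×1457.9 − 0.04193×2.14×1457.9 = -52.40 mGal
Difference = -52.40 − (51.70) = -104.10 mGal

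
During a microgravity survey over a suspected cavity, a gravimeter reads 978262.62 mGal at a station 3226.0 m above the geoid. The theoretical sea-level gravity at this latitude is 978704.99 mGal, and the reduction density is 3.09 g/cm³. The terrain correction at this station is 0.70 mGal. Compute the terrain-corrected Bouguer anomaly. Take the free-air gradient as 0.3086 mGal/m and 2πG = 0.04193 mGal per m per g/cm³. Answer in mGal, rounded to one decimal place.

Free-air correction = 0.3086 × 3226.0 = 995.54 mGal
Free-air anomaly = 978262.62 − 978704.99 + (995.54) = 553.17 mGal
Bouguer slab correction = 0.04193 × 3.09 × 3226.0 = 417.97 mGal
Simple Bouguer anomaly = 553.17 − (417.97) = 135.20 mGal
Complete Bouguer anomaly = 135.20 + 0.70 = 135.90 mGal

135.9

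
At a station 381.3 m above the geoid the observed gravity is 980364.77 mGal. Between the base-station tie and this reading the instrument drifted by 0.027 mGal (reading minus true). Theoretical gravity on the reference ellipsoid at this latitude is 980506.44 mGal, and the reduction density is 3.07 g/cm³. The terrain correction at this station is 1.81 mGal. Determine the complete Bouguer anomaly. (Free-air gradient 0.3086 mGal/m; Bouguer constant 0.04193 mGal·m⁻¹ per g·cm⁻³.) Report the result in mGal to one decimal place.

Drift-corrected reading = 980364.77 − (0.027) = 980364.743 mGal
Free-air correction = 0.3086 × 381.3 = 117.67 mGal
Free-air anomaly = 980364.743 − 980506.44 + (117.67) = -24.027 mGal
Bouguer slab correction = 0.04193 × 3.07 × 381.3 = 49.08 mGal
Simple Bouguer anomaly = -24.027 − (49.08) = -73.107 mGal
Complete Bouguer anomaly = -73.107 + 1.81 = -71.297 mGal

-71.3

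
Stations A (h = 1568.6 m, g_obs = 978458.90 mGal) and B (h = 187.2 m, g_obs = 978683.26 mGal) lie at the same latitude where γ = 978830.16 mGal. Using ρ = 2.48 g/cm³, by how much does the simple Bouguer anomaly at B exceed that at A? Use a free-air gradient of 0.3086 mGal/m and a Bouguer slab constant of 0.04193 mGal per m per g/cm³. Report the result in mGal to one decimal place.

Δg_SB(A) = 978458.90 − 978830.16 + 0.3086×1568.6 − 0.04193×2.48×1568.6 = -50.30 mGal
Δg_SB(B) = 978683.26 − 978830.16 + 0.3086×187.2 − 0.04193×2.48×187.2 = -108.60 mGal
Difference = -108.60 − (-50.30) = -58.30 mGal

-58.3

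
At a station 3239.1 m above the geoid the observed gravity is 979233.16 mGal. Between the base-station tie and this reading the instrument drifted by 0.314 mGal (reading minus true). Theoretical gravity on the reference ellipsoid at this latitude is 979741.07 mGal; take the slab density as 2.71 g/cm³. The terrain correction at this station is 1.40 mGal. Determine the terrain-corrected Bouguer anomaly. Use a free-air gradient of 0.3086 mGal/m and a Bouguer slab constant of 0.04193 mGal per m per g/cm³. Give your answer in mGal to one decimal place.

124.7

Drift-corrected reading = 979233.16 − (0.314) = 979232.846 mGal
Free-air correction = 0.3086 × 3239.1 = 999.59 mGal
Free-air anomaly = 979232.846 − 979741.07 + (999.59) = 491.366 mGal
Bouguer slab correction = 0.04193 × 2.71 × 3239.1 = 368.06 mGal
Simple Bouguer anomaly = 491.366 − (368.06) = 123.306 mGal
Complete Bouguer anomaly = 123.306 + 1.40 = 124.706 mGal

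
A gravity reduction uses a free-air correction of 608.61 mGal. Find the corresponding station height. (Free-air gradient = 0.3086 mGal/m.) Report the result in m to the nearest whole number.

h = 608.61 / 0.3086 = 1972.16 m

1972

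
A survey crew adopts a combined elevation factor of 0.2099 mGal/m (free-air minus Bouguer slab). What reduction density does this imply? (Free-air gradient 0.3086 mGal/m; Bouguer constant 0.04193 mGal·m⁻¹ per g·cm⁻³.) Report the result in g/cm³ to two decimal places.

2.35

0.2099 = 0.3086 − 0.04193 × ρ
ρ = (0.3086 − 0.2099) / 0.04193 = 2.35 g/cm³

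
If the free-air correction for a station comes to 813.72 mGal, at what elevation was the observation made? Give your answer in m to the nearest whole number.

h = 813.72 / 0.3086 = 2636.81 m

2637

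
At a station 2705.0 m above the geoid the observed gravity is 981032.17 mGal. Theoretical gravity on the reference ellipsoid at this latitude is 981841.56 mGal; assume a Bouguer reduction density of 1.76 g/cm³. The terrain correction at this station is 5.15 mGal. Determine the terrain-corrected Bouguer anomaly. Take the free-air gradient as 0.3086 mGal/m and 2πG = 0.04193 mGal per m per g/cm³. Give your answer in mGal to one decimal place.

Free-air correction = 0.3086 × 2705.0 = 834.76 mGal
Free-air anomaly = 981032.17 − 981841.56 + (834.76) = 25.37 mGal
Bouguer slab correction = 0.04193 × 1.76 × 2705.0 = 199.62 mGal
Simple Bouguer anomaly = 25.37 − (199.62) = -174.25 mGal
Complete Bouguer anomaly = -174.25 + 5.15 = -169.10 mGal

-169.1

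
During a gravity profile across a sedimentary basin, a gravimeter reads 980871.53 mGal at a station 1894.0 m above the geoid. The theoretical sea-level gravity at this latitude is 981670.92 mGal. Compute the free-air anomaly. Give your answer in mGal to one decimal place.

-214.9

Free-air correction = 0.3086 × 1894.0 = 584.49 mGal
Free-air anomaly = 980871.53 − 981670.92 + (584.49) = -214.90 mGal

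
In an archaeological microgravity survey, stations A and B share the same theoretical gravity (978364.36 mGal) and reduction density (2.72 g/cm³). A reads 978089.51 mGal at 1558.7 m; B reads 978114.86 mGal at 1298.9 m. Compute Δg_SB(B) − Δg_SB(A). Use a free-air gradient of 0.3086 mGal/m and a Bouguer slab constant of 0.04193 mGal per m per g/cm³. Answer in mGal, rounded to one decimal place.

-25.2

Δg_SB(A) = 978089.51 − 978364.36 + 0.3086×1558.7 − 0.04193×2.72×1558.7 = 28.40 mGal
Δg_SB(B) = 978114.86 − 978364.36 + 0.3086×1298.9 − 0.04193×2.72×1298.9 = 3.20 mGal
Difference = 3.20 − (28.40) = -25.20 mGal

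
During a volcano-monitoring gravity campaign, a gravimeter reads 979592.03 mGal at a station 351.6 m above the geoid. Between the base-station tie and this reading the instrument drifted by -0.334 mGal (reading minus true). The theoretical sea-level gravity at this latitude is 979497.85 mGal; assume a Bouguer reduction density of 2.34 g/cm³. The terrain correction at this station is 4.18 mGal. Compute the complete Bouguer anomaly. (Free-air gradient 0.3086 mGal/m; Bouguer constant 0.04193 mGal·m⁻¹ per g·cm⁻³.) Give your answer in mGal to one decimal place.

172.7

Drift-corrected reading = 979592.03 − (-0.334) = 979592.364 mGal
Free-air correction = 0.3086 × 351.6 = 108.50 mGal
Free-air anomaly = 979592.364 − 979497.85 + (108.50) = 203.014 mGal
Bouguer slab correction = 0.04193 × 2.34 × 351.6 = 34.50 mGal
Simple Bouguer anomaly = 203.014 − (34.50) = 168.514 mGal
Complete Bouguer anomaly = 168.514 + 4.18 = 172.694 mGal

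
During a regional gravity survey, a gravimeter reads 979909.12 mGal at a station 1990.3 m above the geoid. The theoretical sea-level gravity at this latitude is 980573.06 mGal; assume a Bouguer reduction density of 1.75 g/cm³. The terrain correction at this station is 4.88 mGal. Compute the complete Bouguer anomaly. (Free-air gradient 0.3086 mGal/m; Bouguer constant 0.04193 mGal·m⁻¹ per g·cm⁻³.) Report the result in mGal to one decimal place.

-190.9

Free-air correction = 0.3086 × 1990.3 = 614.21 mGal
Free-air anomaly = 979909.12 − 980573.06 + (614.21) = -49.73 mGal
Bouguer slab correction = 0.04193 × 1.75 × 1990.3 = 146.04 mGal
Simple Bouguer anomaly = -49.73 − (146.04) = -195.77 mGal
Complete Bouguer anomaly = -195.77 + 4.88 = -190.89 mGal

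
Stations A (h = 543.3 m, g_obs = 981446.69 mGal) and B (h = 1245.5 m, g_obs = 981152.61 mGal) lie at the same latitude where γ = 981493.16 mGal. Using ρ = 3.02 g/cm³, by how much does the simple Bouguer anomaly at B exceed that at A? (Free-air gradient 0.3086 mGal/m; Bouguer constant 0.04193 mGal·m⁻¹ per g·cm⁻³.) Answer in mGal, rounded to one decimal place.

-166.3

Δg_SB(A) = 981446.69 − 981493.16 + 0.3086×543.3 − 0.04193×3.02×543.3 = 52.40 mGal
Δg_SB(B) = 981152.61 − 981493.16 + 0.3086×1245.5 − 0.04193×3.02×1245.5 = -113.90 mGal
Difference = -113.90 − (52.40) = -166.30 mGal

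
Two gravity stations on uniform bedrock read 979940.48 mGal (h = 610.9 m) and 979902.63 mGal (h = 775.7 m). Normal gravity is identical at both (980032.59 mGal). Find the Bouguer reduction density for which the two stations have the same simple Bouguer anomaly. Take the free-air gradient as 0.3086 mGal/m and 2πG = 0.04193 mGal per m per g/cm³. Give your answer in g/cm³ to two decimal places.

1.88

Δg_obs = 979902.63 − 979940.48 = -37.85 mGal over Δh = 775.7 − 610.9 = 164.8 m
Equal Bouguer anomalies ⇒ Δg_obs + (0.3086 − 0.04193ρ)·Δh = 0
0.3086 − 0.04193ρ = −Δg_obs/Δh = 0.22967
ρ = (0.3086 − 0.22967) / 0.04193 = 1.88 g/cm³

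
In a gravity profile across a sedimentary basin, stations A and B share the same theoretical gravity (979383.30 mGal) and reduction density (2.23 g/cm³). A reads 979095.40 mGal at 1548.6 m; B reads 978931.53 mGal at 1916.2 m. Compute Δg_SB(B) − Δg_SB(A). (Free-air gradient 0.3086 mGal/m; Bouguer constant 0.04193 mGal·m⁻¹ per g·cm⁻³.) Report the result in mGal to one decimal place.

-84.8

Δg_SB(A) = 979095.40 − 979383.30 + 0.3086×1548.6 − 0.04193×2.23×1548.6 = 45.20 mGal
Δg_SB(B) = 978931.53 − 979383.30 + 0.3086×1916.2 − 0.04193×2.23×1916.2 = -39.60 mGal
Difference = -39.60 − (45.20) = -84.80 mGal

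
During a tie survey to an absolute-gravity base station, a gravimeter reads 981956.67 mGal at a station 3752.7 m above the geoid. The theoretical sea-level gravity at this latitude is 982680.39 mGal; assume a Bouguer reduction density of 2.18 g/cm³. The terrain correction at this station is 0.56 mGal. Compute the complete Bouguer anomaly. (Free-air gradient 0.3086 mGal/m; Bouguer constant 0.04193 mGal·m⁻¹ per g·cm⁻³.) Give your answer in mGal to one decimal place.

Free-air correction = 0.3086 × 3752.7 = 1158.08 mGal
Free-air anomaly = 981956.67 − 982680.39 + (1158.08) = 434.36 mGal
Bouguer slab correction = 0.04193 × 2.18 × 3752.7 = 343.02 mGal
Simple Bouguer anomaly = 434.36 − (343.02) = 91.34 mGal
Complete Bouguer anomaly = 91.34 + 0.56 = 91.90 mGal

91.9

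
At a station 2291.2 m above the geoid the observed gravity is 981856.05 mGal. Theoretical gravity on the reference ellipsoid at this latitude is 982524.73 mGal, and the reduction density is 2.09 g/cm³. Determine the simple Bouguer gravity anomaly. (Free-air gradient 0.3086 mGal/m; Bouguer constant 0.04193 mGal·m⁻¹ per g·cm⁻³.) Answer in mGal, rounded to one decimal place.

Free-air correction = 0.3086 × 2291.2 = 707.06 mGal
Free-air anomaly = 981856.05 − 982524.73 + (707.06) = 38.38 mGal
Bouguer slab correction = 0.04193 × 2.09 × 2291.2 = 200.79 mGal
Simple Bouguer anomaly = 38.38 − (200.79) = -162.41 mGal

-162.4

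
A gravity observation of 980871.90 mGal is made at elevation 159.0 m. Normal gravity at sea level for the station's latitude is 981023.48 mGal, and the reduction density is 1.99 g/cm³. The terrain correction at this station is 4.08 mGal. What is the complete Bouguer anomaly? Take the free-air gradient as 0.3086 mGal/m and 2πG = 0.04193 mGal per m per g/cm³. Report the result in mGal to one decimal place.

-111.7

Free-air correction = 0.3086 × 159.0 = 49.07 mGal
Free-air anomaly = 980871.90 − 981023.48 + (49.07) = -102.51 mGal
Bouguer slab correction = 0.04193 × 1.99 × 159.0 = 13.27 mGal
Simple Bouguer anomaly = -102.51 − (13.27) = -115.78 mGal
Complete Bouguer anomaly = -115.78 + 4.08 = -111.70 mGal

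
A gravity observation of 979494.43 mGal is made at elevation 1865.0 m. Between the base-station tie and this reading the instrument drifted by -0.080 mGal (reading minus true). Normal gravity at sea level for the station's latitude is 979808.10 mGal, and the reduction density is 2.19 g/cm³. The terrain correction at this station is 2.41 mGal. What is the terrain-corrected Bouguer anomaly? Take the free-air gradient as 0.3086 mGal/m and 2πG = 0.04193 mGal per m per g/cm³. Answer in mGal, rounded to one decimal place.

93.1

Drift-corrected reading = 979494.43 − (-0.080) = 979494.510 mGal
Free-air correction = 0.3086 × 1865.0 = 575.54 mGal
Free-air anomaly = 979494.510 − 979808.10 + (575.54) = 261.950 mGal
Bouguer slab correction = 0.04193 × 2.19 × 1865.0 = 171.26 mGal
Simple Bouguer anomaly = 261.950 − (171.26) = 90.690 mGal
Complete Bouguer anomaly = 90.690 + 2.41 = 93.100 mGal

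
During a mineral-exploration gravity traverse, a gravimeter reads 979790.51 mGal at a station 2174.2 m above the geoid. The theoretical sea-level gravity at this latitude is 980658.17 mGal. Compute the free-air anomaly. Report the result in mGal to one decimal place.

Free-air correction = 0.3086 × 2174.2 = 670.96 mGal
Free-air anomaly = 979790.51 − 980658.17 + (670.96) = -196.70 mGal

-196.7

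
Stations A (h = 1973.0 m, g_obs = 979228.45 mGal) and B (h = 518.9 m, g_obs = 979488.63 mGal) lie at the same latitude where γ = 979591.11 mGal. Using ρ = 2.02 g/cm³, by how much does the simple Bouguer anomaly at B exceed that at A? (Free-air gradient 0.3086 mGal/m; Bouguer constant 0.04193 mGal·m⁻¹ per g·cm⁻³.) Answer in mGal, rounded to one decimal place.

-65.4

Δg_SB(A) = 979228.45 − 979591.11 + 0.3086×1973.0 − 0.04193×2.02×1973.0 = 79.10 mGal
Δg_SB(B) = 979488.63 − 979591.11 + 0.3086×518.9 − 0.04193×2.02×518.9 = 13.70 mGal
Difference = 13.70 − (79.10) = -65.40 mGal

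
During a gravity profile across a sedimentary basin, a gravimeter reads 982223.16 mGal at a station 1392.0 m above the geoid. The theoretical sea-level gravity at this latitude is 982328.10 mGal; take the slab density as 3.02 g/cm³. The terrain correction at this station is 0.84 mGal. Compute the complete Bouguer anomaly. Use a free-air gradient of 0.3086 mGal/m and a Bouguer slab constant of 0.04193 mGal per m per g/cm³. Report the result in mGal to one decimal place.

Free-air correction = 0.3086 × 1392.0 = 429.57 mGal
Free-air anomaly = 982223.16 − 982328.10 + (429.57) = 324.63 mGal
Bouguer slab correction = 0.04193 × 3.02 × 1392.0 = 176.27 mGal
Simple Bouguer anomaly = 324.63 − (176.27) = 148.36 mGal
Complete Bouguer anomaly = 148.36 + 0.84 = 149.20 mGal

149.2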